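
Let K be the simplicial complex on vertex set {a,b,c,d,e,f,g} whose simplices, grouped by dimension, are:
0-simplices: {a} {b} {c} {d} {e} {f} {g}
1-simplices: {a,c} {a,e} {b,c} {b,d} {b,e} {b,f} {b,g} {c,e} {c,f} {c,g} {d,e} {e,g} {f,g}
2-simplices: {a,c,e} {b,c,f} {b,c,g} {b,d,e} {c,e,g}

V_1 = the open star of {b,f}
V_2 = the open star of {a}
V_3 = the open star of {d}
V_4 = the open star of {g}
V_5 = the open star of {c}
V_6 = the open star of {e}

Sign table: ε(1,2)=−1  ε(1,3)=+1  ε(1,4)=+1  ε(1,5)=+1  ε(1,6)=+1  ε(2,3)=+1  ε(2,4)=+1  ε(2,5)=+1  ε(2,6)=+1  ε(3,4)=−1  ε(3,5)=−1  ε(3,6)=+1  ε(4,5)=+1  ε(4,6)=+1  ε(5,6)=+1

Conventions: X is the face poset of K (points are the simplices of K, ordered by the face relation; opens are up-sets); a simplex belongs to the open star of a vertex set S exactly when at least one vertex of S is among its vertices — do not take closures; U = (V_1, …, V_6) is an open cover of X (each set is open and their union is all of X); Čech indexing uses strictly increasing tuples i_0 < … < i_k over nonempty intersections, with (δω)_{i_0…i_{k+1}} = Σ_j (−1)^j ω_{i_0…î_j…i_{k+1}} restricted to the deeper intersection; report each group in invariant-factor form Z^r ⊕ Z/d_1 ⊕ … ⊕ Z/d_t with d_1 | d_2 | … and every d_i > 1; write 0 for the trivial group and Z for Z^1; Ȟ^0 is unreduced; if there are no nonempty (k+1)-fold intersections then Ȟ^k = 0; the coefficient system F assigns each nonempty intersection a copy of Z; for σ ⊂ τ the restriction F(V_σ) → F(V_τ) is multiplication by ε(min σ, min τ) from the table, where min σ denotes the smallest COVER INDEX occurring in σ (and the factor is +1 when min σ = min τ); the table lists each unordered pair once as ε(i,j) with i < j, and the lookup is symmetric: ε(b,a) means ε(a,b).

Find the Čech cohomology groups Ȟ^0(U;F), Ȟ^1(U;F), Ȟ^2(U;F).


cover nerve:
  V1={{b},{f},{b,c},{b,d},{b,e},{b,f},{b,g},{c,f},{f,g},{b,c,f},{b,c,g},{b,d,e}} V2={{a},{a,c},{a,e},{a,c,e}} V3={{d},{b,d},{d,e},{b,d,e}} V4={{g},{b,g},{c,g},{e,g},{f,g},{b,c,g},{c,e,g}} V5={{c},{a,c},{b,c},{c,e},{c,f},{c,g},{a,c,e},{b,c,f},{b,c,g},{c,e,g}} V6={{e},{a,e},{b,e},{c,e},{d,e},{e,g},{a,c,e},{b,d,e},{c,e,g}}
  V13={{b,d},{b,d,e}} V14={{b,g},{f,g},{b,c,g}} V15={{b,c},{c,f},{b,c,f},{b,c,g}} V16={{b,e},{b,d,e}} V25={{a,c},{a,c,e}} V26={{a,e},{a,c,e}} V36={{d,e},{b,d,e}} V45={{c,g},{b,c,g},{c,e,g}} V46={{e,g},{c,e,g}} V56={{c,e},{a,c,e},{c,e,g}}
  V136={{b,d,e}} V145={{b,c,g}} V256={{a,c,e}} V456={{c,e,g}}
C dims 6,10,4; δ0: rk 5, SNF 1^5; δ1: rk 4, SNF 1^4
Ȟ^0: (6−5)−0=1 ⇒ Z
Ȟ^1: (10−4)−5=1 ⇒ Z
Ȟ^2: (4−0)−4=0 ⇒ 0

Ȟ^0 ≅ Z, Ȟ^1 ≅ Z, Ȟ^2 ≅ 0


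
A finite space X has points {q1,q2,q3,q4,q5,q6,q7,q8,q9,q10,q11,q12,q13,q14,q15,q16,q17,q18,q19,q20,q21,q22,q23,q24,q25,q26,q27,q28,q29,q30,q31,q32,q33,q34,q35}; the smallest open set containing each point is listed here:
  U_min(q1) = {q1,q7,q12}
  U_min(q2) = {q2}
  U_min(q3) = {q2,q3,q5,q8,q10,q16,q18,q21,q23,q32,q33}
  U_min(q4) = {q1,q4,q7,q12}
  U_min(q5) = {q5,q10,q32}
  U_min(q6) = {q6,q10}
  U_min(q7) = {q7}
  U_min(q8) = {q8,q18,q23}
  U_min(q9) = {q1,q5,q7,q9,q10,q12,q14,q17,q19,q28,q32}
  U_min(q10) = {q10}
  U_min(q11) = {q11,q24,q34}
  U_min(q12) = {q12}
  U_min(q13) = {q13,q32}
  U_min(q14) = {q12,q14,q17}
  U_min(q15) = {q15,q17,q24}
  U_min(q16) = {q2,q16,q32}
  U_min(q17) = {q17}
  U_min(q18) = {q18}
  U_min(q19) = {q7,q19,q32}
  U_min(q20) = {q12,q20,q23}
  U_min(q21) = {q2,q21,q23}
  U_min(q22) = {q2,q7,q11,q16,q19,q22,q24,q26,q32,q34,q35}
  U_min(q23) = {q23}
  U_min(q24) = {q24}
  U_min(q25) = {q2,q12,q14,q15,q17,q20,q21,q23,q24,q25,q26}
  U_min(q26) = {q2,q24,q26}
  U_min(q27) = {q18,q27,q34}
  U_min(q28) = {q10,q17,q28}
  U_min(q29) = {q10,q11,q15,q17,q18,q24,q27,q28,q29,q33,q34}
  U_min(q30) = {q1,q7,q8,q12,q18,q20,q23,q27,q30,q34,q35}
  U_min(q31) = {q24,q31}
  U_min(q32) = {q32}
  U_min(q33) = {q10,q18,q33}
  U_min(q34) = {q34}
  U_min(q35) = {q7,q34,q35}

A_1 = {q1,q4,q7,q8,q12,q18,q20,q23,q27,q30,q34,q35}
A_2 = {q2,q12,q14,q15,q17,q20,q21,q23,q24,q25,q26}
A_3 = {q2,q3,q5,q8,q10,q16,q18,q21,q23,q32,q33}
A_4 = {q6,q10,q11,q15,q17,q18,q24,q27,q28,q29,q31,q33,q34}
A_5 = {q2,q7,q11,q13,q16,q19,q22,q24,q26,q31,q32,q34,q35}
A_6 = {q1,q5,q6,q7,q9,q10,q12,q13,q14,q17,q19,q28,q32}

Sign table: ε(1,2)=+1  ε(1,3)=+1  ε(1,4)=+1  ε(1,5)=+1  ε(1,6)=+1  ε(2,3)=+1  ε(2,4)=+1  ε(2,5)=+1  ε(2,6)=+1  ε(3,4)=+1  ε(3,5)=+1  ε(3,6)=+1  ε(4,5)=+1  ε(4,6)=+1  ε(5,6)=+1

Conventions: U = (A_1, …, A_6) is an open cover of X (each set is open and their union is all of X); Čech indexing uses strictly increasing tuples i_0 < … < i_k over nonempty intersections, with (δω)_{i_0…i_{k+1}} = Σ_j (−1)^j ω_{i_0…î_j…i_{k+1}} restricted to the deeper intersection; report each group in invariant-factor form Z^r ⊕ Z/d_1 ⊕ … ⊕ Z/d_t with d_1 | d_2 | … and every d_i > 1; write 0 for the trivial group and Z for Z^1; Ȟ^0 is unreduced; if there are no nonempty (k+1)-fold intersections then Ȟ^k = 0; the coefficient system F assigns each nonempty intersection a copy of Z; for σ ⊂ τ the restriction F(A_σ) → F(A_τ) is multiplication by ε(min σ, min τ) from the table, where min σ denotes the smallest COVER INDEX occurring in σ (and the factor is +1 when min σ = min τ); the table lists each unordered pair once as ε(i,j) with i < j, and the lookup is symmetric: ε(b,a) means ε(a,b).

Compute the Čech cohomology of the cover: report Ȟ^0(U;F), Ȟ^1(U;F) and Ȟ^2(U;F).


Ȟ^0(U;F) ≅ Z, Ȟ^1(U;F) ≅ 0 and Ȟ^2(U;F) ≅ Z/2

nonempty intersections:
  A12={q12,q20,q23} A13={q8,q18,q23} A14={q18,q27,q34} A15={q7,q34,q35} A16={q1,q7,q12} A23={q2,q21,q23} A24={q15,q17,q24} A25={q2,q24,q26} A26={q12,q14,q17} A34={q10,q18,q33} A35={q2,q16,q32} A36={q5,q10,q32} A45={q11,q24,q31,q34} A46={q6,q10,q17,q28} A56={q7,q13,q19,q32}
  A123={q23} A126={q12} A134={q18} A145={q34} A156={q7} A235={q2} A245={q24} A246={q17} A346={q10} A356={q32}
C dims 6,15,10; δ0: rk 5, SNF 1^5; δ1: rk 10, SNF 1^9·2
Ȟ^0: (6−5)−0=1 ⇒ Z
Ȟ^1: (15−10)−5=0 ⇒ 0
Ȟ^2: (10−0)−10=0 plus torsion [2] ⇒ Z/2


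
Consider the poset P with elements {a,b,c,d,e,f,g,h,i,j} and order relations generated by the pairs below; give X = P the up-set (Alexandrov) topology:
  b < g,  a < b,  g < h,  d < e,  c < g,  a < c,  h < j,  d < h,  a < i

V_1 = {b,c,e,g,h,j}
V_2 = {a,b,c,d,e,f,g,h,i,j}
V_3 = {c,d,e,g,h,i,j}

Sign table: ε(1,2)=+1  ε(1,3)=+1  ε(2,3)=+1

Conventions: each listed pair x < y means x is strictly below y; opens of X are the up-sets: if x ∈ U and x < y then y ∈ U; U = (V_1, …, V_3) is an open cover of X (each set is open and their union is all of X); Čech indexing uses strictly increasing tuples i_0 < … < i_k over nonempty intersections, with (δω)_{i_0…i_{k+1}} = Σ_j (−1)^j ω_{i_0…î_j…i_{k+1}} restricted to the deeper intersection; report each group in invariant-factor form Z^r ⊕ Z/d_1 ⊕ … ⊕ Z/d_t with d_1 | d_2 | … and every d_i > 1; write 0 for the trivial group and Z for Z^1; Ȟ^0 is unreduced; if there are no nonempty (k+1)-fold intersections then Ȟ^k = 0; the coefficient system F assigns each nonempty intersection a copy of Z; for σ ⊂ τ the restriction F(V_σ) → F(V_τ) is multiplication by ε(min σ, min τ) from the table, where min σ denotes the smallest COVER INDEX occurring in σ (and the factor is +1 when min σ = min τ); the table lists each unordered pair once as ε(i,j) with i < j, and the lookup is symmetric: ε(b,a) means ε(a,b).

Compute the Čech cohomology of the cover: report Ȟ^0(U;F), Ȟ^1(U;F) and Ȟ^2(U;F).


Ȟ^0(U;F) ≅ Z; Ȟ^1(U;F) ≅ 0; Ȟ^2(U;F) ≅ 0

nerve simplices:
  V12={b,c,e,g,h,j} V13={c,e,g,h,j} V23={c,d,e,g,h,i,j}
  V123={c,e,g,h,j}
C dims 3,3,1; δ0: rk 2, SNF 1^2; δ1: rk 1, SNF 1^1
degree 0: 3−2−0 = 1 → Ȟ^0 ≅ Z
degree 1: 3−1−2 = 0 → Ȟ^1 ≅ 0
degree 2: 1−0−1 = 0 → Ȟ^2 ≅ 0


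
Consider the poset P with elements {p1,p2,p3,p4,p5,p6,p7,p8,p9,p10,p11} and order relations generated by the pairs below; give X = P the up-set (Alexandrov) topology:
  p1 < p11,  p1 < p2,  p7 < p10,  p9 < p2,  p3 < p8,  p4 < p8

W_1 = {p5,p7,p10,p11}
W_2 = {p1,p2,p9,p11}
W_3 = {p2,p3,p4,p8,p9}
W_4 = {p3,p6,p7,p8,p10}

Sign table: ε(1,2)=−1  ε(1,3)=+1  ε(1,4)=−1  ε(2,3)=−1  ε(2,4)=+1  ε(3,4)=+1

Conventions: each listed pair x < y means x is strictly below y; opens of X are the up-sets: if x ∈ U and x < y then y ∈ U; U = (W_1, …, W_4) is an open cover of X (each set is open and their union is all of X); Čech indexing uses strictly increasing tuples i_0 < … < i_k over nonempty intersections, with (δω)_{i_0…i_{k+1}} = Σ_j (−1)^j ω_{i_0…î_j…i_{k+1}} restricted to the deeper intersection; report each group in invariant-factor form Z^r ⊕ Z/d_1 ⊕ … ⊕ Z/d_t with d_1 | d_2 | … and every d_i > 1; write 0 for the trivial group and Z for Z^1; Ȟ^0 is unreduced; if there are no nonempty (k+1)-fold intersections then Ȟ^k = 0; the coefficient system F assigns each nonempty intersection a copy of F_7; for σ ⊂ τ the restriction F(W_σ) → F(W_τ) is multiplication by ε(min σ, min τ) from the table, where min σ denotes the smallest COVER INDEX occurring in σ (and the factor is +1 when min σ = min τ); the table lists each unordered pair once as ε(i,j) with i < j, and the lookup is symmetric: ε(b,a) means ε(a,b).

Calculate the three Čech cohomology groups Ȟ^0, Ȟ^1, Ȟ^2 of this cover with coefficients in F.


nonempty intersections:
  W12={p11} W14={p7,p10} W23={p2,p9} W34={p3,p8}
C dims 4,4; δ0: rk_F7 4
Ȟ^0: (4−4)−0=0 ⇒ 0
Ȟ^1: (4−0)−4=0 ⇒ 0
Ȟ^2: (0−0)−0=0 ⇒ 0

Ȟ^0(U;F) ≅ 0; Ȟ^1(U;F) ≅ 0; Ȟ^2(U;F) ≅ 0


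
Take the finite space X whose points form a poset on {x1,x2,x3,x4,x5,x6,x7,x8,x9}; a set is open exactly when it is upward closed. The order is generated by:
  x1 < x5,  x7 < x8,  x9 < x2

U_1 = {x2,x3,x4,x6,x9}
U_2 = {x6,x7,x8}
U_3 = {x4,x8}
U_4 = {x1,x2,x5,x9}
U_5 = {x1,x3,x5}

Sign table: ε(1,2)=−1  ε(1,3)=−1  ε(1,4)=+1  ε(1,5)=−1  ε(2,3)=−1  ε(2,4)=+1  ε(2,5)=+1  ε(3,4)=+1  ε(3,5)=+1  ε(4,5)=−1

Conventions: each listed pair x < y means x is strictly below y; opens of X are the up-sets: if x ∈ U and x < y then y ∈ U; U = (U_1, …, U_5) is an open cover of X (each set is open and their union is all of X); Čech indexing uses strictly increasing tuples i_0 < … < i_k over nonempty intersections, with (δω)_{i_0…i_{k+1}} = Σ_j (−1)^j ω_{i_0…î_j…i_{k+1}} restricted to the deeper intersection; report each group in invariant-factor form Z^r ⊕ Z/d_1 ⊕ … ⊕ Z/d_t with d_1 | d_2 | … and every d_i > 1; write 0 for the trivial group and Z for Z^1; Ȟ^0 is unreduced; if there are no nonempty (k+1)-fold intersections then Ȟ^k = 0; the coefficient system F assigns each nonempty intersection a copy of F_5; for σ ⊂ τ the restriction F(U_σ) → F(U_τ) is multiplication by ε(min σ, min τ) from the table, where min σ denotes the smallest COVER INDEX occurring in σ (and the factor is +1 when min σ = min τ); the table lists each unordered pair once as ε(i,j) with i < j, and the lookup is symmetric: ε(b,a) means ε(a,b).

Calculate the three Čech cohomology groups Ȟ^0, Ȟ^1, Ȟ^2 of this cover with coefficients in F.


Ȟ^0 ≅ 0, Ȟ^1 ≅ Z/5 and Ȟ^2 ≅ 0

intersection data:
  U12={x6} U13={x4} U14={x2,x9} U15={x3} U23={x8} U45={x1,x5}
C dims 5,6; δ0: rk_F5 5
Ȟ^0 = (5 − 5) − 0 = 0, so Ȟ^0 ≅ 0
Ȟ^1 = (6 − 0) − 5 = 1, so Ȟ^1 ≅ Z/5
Ȟ^2 = (0 − 0) − 0 = 0, so Ȟ^2 ≅ 0


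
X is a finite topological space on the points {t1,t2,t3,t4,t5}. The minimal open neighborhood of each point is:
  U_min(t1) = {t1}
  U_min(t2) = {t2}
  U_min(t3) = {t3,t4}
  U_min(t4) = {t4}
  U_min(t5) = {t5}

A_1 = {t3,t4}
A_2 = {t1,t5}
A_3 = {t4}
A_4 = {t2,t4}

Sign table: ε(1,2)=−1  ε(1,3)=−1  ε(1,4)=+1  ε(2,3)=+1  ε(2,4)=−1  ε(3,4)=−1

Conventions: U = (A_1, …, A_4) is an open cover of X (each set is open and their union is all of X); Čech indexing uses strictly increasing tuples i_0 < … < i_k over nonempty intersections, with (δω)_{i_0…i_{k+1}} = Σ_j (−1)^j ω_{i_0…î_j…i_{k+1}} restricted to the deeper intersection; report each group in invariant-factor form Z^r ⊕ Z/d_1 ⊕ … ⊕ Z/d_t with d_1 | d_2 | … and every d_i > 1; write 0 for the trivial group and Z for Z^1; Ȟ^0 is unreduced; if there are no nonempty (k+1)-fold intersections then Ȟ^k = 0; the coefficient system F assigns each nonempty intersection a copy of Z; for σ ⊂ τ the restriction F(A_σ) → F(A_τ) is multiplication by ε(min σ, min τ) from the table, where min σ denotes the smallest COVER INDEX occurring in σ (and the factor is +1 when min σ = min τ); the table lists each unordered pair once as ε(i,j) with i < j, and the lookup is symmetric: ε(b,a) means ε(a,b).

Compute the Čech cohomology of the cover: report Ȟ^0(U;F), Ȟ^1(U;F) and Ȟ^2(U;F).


Ȟ^0 ≅ Z^2, Ȟ^1 ≅ 0 and Ȟ^2 ≅ 0

cover nerve:
  A13={t4} A14={t4} A34={t4}
  A134={t4}
C dims 4,3,1; δ0: rk 2, SNF 1^2; δ1: rk 1, SNF 1^1
Ȟ^0: (4−2)−0=2 ⇒ Z^2
Ȟ^1: (3−1)−2=0 ⇒ 0
Ȟ^2: (1−0)−1=0 ⇒ 0


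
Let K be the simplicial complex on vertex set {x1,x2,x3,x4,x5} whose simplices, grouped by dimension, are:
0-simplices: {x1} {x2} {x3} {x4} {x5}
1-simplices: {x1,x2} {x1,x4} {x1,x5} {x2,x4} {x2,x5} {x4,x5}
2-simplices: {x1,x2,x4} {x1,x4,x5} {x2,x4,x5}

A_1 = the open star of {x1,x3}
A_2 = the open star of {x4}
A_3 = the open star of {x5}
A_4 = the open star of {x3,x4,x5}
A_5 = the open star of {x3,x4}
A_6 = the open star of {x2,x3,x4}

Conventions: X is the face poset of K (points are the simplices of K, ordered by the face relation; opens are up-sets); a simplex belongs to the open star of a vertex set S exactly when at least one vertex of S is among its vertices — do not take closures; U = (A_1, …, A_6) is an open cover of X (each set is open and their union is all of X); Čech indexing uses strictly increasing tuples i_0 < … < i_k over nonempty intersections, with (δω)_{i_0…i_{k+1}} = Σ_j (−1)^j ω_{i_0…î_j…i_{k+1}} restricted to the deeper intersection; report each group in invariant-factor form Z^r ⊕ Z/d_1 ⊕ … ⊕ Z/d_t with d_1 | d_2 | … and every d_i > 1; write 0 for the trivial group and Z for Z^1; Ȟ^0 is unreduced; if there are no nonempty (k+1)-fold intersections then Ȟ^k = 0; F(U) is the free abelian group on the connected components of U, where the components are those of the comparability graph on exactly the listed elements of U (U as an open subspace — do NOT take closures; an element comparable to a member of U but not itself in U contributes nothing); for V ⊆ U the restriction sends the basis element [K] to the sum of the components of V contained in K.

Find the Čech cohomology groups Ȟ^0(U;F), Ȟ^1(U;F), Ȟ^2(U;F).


intersection data:
  A1={{x1},{x3},{x1,x2},{x1,x4},{x1,x5},{x1,x2,x4},{x1,x4,x5}} A2={{x4},{x1,x4},{x2,x4},{x4,x5},{x1,x2,x4},{x1,x4,x5},{x2,x4,x5}} A3={{x5},{x1,x5},{x2,x5},{x4,x5},{x1,x4,x5},{x2,x4,x5}} A4={{x3},{x4},{x5},{x1,x4},{x1,x5},{x2,x4},{x2,x5},{x4,x5},{x1,x2,x4},{x1,x4,x5},{x2,x4,x5}} A5={{x3},{x4},{x1,x4},{x2,x4},{x4,x5},{x1,x2,x4},{x1,x4,x5},{x2,x4,x5}} A6={{x2},{x3},{x4},{x1,x2},{x1,x4},{x2,x4},{x2,x5},{x4,x5},{x1,x2,x4},{x1,x4,x5},{x2,x4,x5}}
  A12={{x1,x4},{x1,x2,x4},{x1,x4,x5}} A13={{x1,x5},{x1,x4,x5}} A14={{x3},{x1,x4},{x1,x5},{x1,x2,x4},{x1,x4,x5}} A15={{x3},{x1,x4},{x1,x2,x4},{x1,x4,x5}} A16={{x3},{x1,x2},{x1,x4},{x1,x2,x4},{x1,x4,x5}} A23={{x4,x5},{x1,x4,x5},{x2,x4,x5}} A24={{x4},{x1,x4},{x2,x4},{x4,x5},{x1,x2,x4},{x1,x4,x5},{x2,x4,x5}} A25={{x4},{x1,x4},{x2,x4},{x4,x5},{x1,x2,x4},{x1,x4,x5},{x2,x4,x5}} A26={{x4},{x1,x4},{x2,x4},{x4,x5},{x1,x2,x4},{x1,x4,x5},{x2,x4,x5}} A34={{x5},{x1,x5},{x2,x5},{x4,x5},{x1,x4,x5},{x2,x4,x5}} A35={{x4,x5},{x1,x4,x5},{x2,x4,x5}} A36={{x2,x5},{x4,x5},{x1,x4,x5},{x2,x4,x5}} A45={{x3},{x4},{x1,x4},{x2,x4},{x4,x5},{x1,x2,x4},{x1,x4,x5},{x2,x4,x5}} A46={{x3},{x4},{x1,x4},{x2,x4},{x2,x5},{x4,x5},{x1,x2,x4},{x1,x4,x5},{x2,x4,x5}} A56={{x3},{x4},{x1,x4},{x2,x4},{x4,x5},{x1,x2,x4},{x1,x4,x5},{x2,x4,x5}}
  A123={{x1,x4,x5}} A124={{x1,x4},{x1,x2,x4},{x1,x4,x5}} A125={{x1,x4},{x1,x2,x4},{x1,x4,x5}} A126={{x1,x4},{x1,x2,x4},{x1,x4,x5}} A134={{x1,x5},{x1,x4,x5}} A135={{x1,x4,x5}} A136={{x1,x4,x5}} A145={{x3},{x1,x4},{x1,x2,x4},{x1,x4,x5}} A146={{x3},{x1,x4},{x1,x2,x4},{x1,x4,x5}} A156={{x3},{x1,x4},{x1,x2,x4},{x1,x4,x5}} A234={{x4,x5},{x1,x4,x5},{x2,x4,x5}} A235={{x4,x5},{x1,x4,x5},{x2,x4,x5}} A236={{x4,x5},{x1,x4,x5},{x2,x4,x5}} A245={{x4},{x1,x4},{x2,x4},{x4,x5},{x1,x2,x4},{x1,x4,x5},{x2,x4,x5}} A246={{x4},{x1,x4},{x2,x4},{x4,x5},{x1,x2,x4},{x1,x4,x5},{x2,x4,x5}} A256={{x4},{x1,x4},{x2,x4},{x4,x5},{x1,x2,x4},{x1,x4,x5},{x2,x4,x5}} A345={{x4,x5},{x1,x4,x5},{x2,x4,x5}} A346={{x2,x5},{x4,x5},{x1,x4,x5},{x2,x4,x5}} A356={{x4,x5},{x1,x4,x5},{x2,x4,x5}} A456={{x3},{x4},{x1,x4},{x2,x4},{x4,x5},{x1,x2,x4},{x1,x4,x5},{x2,x4,x5}}
  A1234={{x1,x4,x5}} A1235={{x1,x4,x5}} A1236={{x1,x4,x5}} A1245={{x1,x4},{x1,x2,x4},{x1,x4,x5}} A1246={{x1,x4},{x1,x2,x4},{x1,x4,x5}} A1256={{x1,x4},{x1,x2,x4},{x1,x4,x5}} A1345={{x1,x4,x5}} A1346={{x1,x4,x5}} A1356={{x1,x4,x5}} A1456={{x3},{x1,x4},{x1,x2,x4},{x1,x4,x5}} A2345={{x4,x5},{x1,x4,x5},{x2,x4,x5}} A2346={{x4,x5},{x1,x4,x5},{x2,x4,x5}} A2356={{x4,x5},{x1,x4,x5},{x2,x4,x5}} A2456={{x4},{x1,x4},{x2,x4},{x4,x5},{x1,x2,x4},{x1,x4,x5},{x2,x4,x5}} A3456={{x4,x5},{x1,x4,x5},{x2,x4,x5}}
  A12345={{x1,x4,x5}} A12346={{x1,x4,x5}} A12356={{x1,x4,x5}} A12456={{x1,x4},{x1,x2,x4},{x1,x4,x5}} A13456={{x1,x4,x5}} A23456={{x4,x5},{x1,x4,x5},{x2,x4,x5}}
  A123456={{x1,x4,x5}}
components per intersection:
  A1: {{x1},{x1,x2},{x1,x4},{x1,x5},{x1,x2,x4},{x1,x4,x5}} {{x3}}
  A2: {{x4},{x1,x4},{x2,x4},{x4,x5},{x1,x2,x4},{x1,x4,x5},{x2,x4,x5}}
  A3: {{x5},{x1,x5},{x2,x5},{x4,x5},{x1,x4,x5},{x2,x4,x5}}
  A4: {{x3}} {{x4},{x5},{x1,x4},{x1,x5},{x2,x4},{x2,x5},{x4,x5},{x1,x2,x4},{x1,x4,x5},{x2,x4,x5}}
  A5: {{x3}} {{x4},{x1,x4},{x2,x4},{x4,x5},{x1,x2,x4},{x1,x4,x5},{x2,x4,x5}}
  A6: {{x2},{x4},{x1,x2},{x1,x4},{x2,x4},{x2,x5},{x4,x5},{x1,x2,x4},{x1,x4,x5},{x2,x4,x5}} {{x3}}
  A12: {{x1,x4},{x1,x2,x4},{x1,x4,x5}}
  A13: {{x1,x5},{x1,x4,x5}}
  A14: {{x3}} {{x1,x4},{x1,x5},{x1,x2,x4},{x1,x4,x5}}
  A15: {{x3}} {{x1,x4},{x1,x2,x4},{x1,x4,x5}}
  A16: {{x3}} {{x1,x2},{x1,x4},{x1,x2,x4},{x1,x4,x5}}
  A23: {{x4,x5},{x1,x4,x5},{x2,x4,x5}}
  A24: {{x4},{x1,x4},{x2,x4},{x4,x5},{x1,x2,x4},{x1,x4,x5},{x2,x4,x5}}
  A25: {{x4},{x1,x4},{x2,x4},{x4,x5},{x1,x2,x4},{x1,x4,x5},{x2,x4,x5}}
  A26: {{x4},{x1,x4},{x2,x4},{x4,x5},{x1,x2,x4},{x1,x4,x5},{x2,x4,x5}}
  A34: {{x5},{x1,x5},{x2,x5},{x4,x5},{x1,x4,x5},{x2,x4,x5}}
  A35: {{x4,x5},{x1,x4,x5},{x2,x4,x5}}
  A36: {{x2,x5},{x4,x5},{x1,x4,x5},{x2,x4,x5}}
  A45: {{x3}} {{x4},{x1,x4},{x2,x4},{x4,x5},{x1,x2,x4},{x1,x4,x5},{x2,x4,x5}}
  A46: {{x3}} {{x4},{x1,x4},{x2,x4},{x2,x5},{x4,x5},{x1,x2,x4},{x1,x4,x5},{x2,x4,x5}}
  A56: {{x3}} {{x4},{x1,x4},{x2,x4},{x4,x5},{x1,x2,x4},{x1,x4,x5},{x2,x4,x5}}
  A123: {{x1,x4,x5}}
  A124: {{x1,x4},{x1,x2,x4},{x1,x4,x5}}
  A125: {{x1,x4},{x1,x2,x4},{x1,x4,x5}}
  A126: {{x1,x4},{x1,x2,x4},{x1,x4,x5}}
  A134: {{x1,x5},{x1,x4,x5}}
  A135: {{x1,x4,x5}}
  A136: {{x1,x4,x5}}
  A145: {{x3}} {{x1,x4},{x1,x2,x4},{x1,x4,x5}}
  A146: {{x3}} {{x1,x4},{x1,x2,x4},{x1,x4,x5}}
  A156: {{x3}} {{x1,x4},{x1,x2,x4},{x1,x4,x5}}
  A234: {{x4,x5},{x1,x4,x5},{x2,x4,x5}}
  A235: {{x4,x5},{x1,x4,x5},{x2,x4,x5}}
  A236: {{x4,x5},{x1,x4,x5},{x2,x4,x5}}
  A245: {{x4},{x1,x4},{x2,x4},{x4,x5},{x1,x2,x4},{x1,x4,x5},{x2,x4,x5}}
  A246: {{x4},{x1,x4},{x2,x4},{x4,x5},{x1,x2,x4},{x1,x4,x5},{x2,x4,x5}}
  A256: {{x4},{x1,x4},{x2,x4},{x4,x5},{x1,x2,x4},{x1,x4,x5},{x2,x4,x5}}
  A345: {{x4,x5},{x1,x4,x5},{x2,x4,x5}}
  A346: {{x2,x5},{x4,x5},{x1,x4,x5},{x2,x4,x5}}
  A356: {{x4,x5},{x1,x4,x5},{x2,x4,x5}}
  A456: {{x3}} {{x4},{x1,x4},{x2,x4},{x4,x5},{x1,x2,x4},{x1,x4,x5},{x2,x4,x5}}
  A1234: {{x1,x4,x5}}
  A1235: {{x1,x4,x5}}
  A1236: {{x1,x4,x5}}
  A1245: {{x1,x4},{x1,x2,x4},{x1,x4,x5}}
  A1246: {{x1,x4},{x1,x2,x4},{x1,x4,x5}}
  A1256: {{x1,x4},{x1,x2,x4},{x1,x4,x5}}
  A1345: {{x1,x4,x5}}
  A1346: {{x1,x4,x5}}
  A1356: {{x1,x4,x5}}
  A1456: {{x3}} {{x1,x4},{x1,x2,x4},{x1,x4,x5}}
  A2345: {{x4,x5},{x1,x4,x5},{x2,x4,x5}}
  A2346: {{x4,x5},{x1,x4,x5},{x2,x4,x5}}
  A2356: {{x4,x5},{x1,x4,x5},{x2,x4,x5}}
  A2456: {{x4},{x1,x4},{x2,x4},{x4,x5},{x1,x2,x4},{x1,x4,x5},{x2,x4,x5}}
  A3456: {{x4,x5},{x1,x4,x5},{x2,x4,x5}}
  A12345: {{x1,x4,x5}}
  A12346: {{x1,x4,x5}}
  A12356: {{x1,x4,x5}}
  A12456: {{x1,x4},{x1,x2,x4},{x1,x4,x5}}
  A13456: {{x1,x4,x5}}
  A23456: {{x4,x5},{x1,x4,x5},{x2,x4,x5}}
  A123456: {{x1,x4,x5}}
C dims 10,21,24,16; δ0: rk 8, SNF 1^8; δ1: rk 13, SNF 1^13; δ2: rk 11, SNF 1^11
Ȟ^0 = (10 − 8) − 0 = 2, so Ȟ^0 ≅ Z^2
Ȟ^1 = (21 − 13) − 8 = 0, so Ȟ^1 ≅ 0
Ȟ^2 = (24 − 11) − 13 = 0, so Ȟ^2 ≅ 0

Ȟ^0(U;F) ≅ Z^2, Ȟ^1(U;F) ≅ 0, Ȟ^2(U;F) ≅ 0


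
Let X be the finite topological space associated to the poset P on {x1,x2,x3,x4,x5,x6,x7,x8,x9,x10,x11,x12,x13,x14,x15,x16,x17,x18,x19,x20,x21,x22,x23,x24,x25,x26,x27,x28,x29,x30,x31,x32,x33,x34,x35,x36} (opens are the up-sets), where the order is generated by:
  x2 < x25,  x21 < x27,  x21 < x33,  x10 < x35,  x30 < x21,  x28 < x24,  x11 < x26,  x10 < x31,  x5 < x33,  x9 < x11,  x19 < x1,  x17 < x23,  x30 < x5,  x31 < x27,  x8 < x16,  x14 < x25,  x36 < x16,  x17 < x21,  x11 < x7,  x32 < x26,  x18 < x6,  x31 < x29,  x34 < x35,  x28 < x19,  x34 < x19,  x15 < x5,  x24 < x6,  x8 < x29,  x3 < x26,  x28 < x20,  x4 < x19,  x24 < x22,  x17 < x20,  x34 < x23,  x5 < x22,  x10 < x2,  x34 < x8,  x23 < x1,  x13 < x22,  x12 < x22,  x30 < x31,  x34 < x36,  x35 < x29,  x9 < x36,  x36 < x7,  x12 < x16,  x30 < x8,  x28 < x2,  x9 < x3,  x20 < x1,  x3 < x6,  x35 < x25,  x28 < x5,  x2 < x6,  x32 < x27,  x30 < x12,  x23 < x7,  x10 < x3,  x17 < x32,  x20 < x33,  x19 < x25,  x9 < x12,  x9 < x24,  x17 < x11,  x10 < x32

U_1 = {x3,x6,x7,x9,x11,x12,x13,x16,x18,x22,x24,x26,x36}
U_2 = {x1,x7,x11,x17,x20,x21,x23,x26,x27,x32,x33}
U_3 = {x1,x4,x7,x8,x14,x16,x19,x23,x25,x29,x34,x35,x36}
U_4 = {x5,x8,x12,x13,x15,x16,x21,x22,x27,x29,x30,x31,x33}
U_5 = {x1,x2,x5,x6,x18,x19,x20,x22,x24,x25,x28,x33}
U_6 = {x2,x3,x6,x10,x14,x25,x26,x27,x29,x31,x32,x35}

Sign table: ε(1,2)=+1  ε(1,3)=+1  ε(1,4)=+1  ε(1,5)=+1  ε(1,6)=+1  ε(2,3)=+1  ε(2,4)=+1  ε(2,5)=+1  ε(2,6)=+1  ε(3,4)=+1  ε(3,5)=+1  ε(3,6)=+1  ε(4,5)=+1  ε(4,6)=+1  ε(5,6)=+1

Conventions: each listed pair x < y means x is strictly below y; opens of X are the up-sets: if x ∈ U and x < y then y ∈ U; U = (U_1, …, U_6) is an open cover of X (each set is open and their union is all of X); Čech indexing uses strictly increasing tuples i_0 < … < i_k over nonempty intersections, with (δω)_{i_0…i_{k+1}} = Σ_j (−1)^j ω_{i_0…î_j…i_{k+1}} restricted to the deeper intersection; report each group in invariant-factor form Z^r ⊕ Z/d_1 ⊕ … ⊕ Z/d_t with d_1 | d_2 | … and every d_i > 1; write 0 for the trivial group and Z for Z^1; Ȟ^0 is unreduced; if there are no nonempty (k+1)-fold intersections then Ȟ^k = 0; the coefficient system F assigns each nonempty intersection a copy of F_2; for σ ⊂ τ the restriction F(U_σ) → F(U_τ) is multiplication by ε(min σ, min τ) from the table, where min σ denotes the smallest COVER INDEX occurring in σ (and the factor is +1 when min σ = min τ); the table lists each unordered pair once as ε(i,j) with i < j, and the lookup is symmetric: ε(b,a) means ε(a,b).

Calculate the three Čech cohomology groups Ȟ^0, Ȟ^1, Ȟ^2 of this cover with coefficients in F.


nonempty overlaps:
  U12={x7,x11,x26} U13={x7,x16,x36} U14={x12,x13,x16,x22} U15={x6,x18,x22,x24} U16={x3,x6,x26} U23={x1,x7,x23} U24={x21,x27,x33} U25={x1,x20,x33} U26={x26,x27,x32} U34={x8,x16,x29} U35={x1,x19,x25} U36={x14,x25,x29,x35} U45={x5,x22,x33} U46={x27,x29,x31} U56={x2,x6,x25}
  U123={x7} U126={x26} U134={x16} U145={x22} U156={x6} U235={x1} U245={x33} U246={x27} U346={x29} U356={x25}
C dims 6,15,10; δ0: rk_F2 5; δ1: rk_F2 9
degree 0: 6−5−0 = 1 → Ȟ^0 ≅ Z/2
degree 1: 15−9−5 = 1 → Ȟ^1 ≅ Z/2
degree 2: 10−0−9 = 1 → Ȟ^2 ≅ Z/2

Ȟ^0 ≅ Z/2, Ȟ^1 ≅ Z/2, Ȟ^2 ≅ Z/2


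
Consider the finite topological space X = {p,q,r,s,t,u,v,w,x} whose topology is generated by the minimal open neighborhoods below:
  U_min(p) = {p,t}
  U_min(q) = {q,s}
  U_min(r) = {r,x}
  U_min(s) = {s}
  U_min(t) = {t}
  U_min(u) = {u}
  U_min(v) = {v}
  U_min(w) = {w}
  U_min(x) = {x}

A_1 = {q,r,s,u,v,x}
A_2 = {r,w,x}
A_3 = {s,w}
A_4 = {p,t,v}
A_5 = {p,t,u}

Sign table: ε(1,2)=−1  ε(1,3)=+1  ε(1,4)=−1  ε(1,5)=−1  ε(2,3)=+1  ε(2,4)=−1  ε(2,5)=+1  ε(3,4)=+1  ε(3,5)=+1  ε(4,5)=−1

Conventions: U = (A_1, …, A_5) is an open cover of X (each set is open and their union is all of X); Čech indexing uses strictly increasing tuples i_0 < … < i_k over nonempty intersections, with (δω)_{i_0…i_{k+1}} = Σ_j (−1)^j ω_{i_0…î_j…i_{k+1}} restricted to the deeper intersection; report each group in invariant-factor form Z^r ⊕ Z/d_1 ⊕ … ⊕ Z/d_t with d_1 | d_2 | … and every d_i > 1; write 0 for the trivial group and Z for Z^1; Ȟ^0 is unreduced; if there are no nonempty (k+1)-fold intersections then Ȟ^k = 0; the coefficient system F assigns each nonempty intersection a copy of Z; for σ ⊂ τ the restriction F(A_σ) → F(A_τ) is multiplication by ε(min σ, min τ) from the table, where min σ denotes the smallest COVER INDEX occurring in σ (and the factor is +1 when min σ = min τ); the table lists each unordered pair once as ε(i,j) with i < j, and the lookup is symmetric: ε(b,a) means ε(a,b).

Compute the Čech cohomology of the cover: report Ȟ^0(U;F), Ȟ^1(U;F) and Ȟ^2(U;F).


Ȟ^0(U;F) ≅ 0, Ȟ^1(U;F) ≅ Z ⊕ Z/2, Ȟ^2(U;F) ≅ 0

intersection data:
  A12={r,x} A13={s} A14={v} A15={u} A23={w} A45={p,t}
C dims 5,6; δ0: rk 5, SNF 1^4·2
Ȟ^0 = (5 − 5) − 0 = 0, so Ȟ^0 ≅ 0
Ȟ^1 = (6 − 0) − 5 = 1 plus torsion [2], so Ȟ^1 ≅ Z ⊕ Z/2
Ȟ^2 = (0 − 0) − 0 = 0, so Ȟ^2 ≅ 0


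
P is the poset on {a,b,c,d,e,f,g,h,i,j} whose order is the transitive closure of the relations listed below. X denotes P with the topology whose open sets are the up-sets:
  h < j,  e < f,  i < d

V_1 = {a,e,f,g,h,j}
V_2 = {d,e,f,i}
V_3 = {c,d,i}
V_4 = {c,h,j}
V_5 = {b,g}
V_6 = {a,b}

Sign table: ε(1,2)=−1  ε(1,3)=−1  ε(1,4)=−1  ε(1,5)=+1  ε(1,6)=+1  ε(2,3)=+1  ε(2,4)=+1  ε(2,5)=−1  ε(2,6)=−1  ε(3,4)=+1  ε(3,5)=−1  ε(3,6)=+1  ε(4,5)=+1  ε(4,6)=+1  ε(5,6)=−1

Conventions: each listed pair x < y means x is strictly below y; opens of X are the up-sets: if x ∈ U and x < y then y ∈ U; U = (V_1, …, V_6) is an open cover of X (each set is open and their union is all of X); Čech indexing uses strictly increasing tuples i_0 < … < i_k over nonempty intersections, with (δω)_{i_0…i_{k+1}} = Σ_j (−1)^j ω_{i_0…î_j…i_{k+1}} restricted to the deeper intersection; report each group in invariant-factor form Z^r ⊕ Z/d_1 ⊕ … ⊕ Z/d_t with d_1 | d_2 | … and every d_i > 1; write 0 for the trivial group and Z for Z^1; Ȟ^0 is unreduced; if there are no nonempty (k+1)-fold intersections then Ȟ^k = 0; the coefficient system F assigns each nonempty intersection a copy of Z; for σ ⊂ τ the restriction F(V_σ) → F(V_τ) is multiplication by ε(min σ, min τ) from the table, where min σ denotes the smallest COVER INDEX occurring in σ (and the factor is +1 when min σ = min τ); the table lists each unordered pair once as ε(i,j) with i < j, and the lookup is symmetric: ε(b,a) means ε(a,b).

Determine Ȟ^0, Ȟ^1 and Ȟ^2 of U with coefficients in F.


Ȟ^0(U;F) ≅ 0; Ȟ^1(U;F) ≅ Z ⊕ Z/2; Ȟ^2(U;F) ≅ 0

intersection data:
  V12={e,f} V14={h,j} V15={g} V16={a} V23={d,i} V34={c} V56={b}
C dims 6,7; δ0: rk 6, SNF 1^5·2
Ȟ^0 = (6 − 6) − 0 = 0, so Ȟ^0 ≅ 0
Ȟ^1 = (7 − 0) − 6 = 1 plus torsion [2], so Ȟ^1 ≅ Z ⊕ Z/2
Ȟ^2 = (0 − 0) − 0 = 0, so Ȟ^2 ≅ 0


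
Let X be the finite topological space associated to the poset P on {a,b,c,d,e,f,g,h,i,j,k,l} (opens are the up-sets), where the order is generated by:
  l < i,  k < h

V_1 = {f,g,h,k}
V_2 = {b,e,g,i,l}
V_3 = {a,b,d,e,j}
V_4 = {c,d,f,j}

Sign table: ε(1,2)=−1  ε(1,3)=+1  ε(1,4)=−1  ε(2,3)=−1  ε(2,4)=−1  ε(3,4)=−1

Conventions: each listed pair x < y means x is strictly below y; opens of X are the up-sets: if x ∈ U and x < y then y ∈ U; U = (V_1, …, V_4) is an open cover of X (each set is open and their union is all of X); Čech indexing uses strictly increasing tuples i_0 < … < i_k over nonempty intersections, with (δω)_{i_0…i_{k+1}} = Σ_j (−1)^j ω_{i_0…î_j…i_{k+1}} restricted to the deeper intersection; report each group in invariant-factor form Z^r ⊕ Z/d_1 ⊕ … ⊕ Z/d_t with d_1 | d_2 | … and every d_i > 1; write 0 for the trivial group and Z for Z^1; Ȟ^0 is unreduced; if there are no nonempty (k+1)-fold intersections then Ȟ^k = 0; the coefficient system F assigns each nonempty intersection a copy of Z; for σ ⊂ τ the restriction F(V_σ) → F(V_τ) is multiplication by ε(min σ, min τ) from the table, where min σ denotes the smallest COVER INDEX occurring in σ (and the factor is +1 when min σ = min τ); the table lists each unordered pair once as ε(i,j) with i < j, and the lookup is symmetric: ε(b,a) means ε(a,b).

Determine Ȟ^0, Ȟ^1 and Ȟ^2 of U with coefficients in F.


nonempty intersections:
  V12={g} V14={f} V23={b,e} V34={d,j}
C dims 4,4; δ0: rk 3, SNF 1^3
Ȟ^0: (4−3)−0=1 ⇒ Z
Ȟ^1: (4−0)−3=1 ⇒ Z
Ȟ^2: (0−0)−0=0 ⇒ 0

Ȟ^0 = Z,  Ȟ^1 = Z,  Ȟ^2 = 0


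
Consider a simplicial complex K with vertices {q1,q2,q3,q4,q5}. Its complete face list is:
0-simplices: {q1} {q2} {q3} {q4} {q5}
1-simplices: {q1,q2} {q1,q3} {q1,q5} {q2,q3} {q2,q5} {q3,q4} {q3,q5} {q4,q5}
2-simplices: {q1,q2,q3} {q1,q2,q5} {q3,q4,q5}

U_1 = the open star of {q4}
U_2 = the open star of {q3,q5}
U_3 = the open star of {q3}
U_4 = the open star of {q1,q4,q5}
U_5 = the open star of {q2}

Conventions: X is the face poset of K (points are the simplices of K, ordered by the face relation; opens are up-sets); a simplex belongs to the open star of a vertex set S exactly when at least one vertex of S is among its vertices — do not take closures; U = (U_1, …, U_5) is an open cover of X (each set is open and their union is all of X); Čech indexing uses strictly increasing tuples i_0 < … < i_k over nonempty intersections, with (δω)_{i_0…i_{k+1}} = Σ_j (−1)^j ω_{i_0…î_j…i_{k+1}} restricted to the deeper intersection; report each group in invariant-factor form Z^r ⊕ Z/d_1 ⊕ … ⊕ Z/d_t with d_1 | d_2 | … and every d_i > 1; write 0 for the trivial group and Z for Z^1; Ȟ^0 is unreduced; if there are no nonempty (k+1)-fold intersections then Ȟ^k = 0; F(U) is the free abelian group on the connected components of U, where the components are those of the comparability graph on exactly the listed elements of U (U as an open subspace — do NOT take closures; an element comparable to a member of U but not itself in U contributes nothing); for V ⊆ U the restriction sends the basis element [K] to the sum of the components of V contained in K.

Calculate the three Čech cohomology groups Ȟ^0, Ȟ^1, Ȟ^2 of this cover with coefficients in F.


Ȟ^0 ≅ Z, Ȟ^1 ≅ Z and Ȟ^2 ≅ 0

nerve of the cover:
  U1={{q4},{q3,q4},{q4,q5},{q3,q4,q5}} U2={{q3},{q5},{q1,q3},{q1,q5},{q2,q3},{q2,q5},{q3,q4},{q3,q5},{q4,q5},{q1,q2,q3},{q1,q2,q5},{q3,q4,q5}} U3={{q3},{q1,q3},{q2,q3},{q3,q4},{q3,q5},{q1,q2,q3},{q3,q4,q5}} U4={{q1},{q4},{q5},{q1,q2},{q1,q3},{q1,q5},{q2,q5},{q3,q4},{q3,q5},{q4,q5},{q1,q2,q3},{q1,q2,q5},{q3,q4,q5}} U5={{q2},{q1,q2},{q2,q3},{q2,q5},{q1,q2,q3},{q1,q2,q5}}
  U12={{q3,q4},{q4,q5},{q3,q4,q5}} U13={{q3,q4},{q3,q4,q5}} U14={{q4},{q3,q4},{q4,q5},{q3,q4,q5}} U23={{q3},{q1,q3},{q2,q3},{q3,q4},{q3,q5},{q1,q2,q3},{q3,q4,q5}} U24={{q5},{q1,q3},{q1,q5},{q2,q5},{q3,q4},{q3,q5},{q4,q5},{q1,q2,q3},{q1,q2,q5},{q3,q4,q5}} U25={{q2,q3},{q2,q5},{q1,q2,q3},{q1,q2,q5}} U34={{q1,q3},{q3,q4},{q3,q5},{q1,q2,q3},{q3,q4,q5}} U35={{q2,q3},{q1,q2,q3}} U45={{q1,q2},{q2,q5},{q1,q2,q3},{q1,q2,q5}}
  U123={{q3,q4},{q3,q4,q5}} U124={{q3,q4},{q4,q5},{q3,q4,q5}} U134={{q3,q4},{q3,q4,q5}} U234={{q1,q3},{q3,q4},{q3,q5},{q1,q2,q3},{q3,q4,q5}} U235={{q2,q3},{q1,q2,q3}} U245={{q2,q5},{q1,q2,q3},{q1,q2,q5}} U345={{q1,q2,q3}}
  U1234={{q3,q4},{q3,q4,q5}} U2345={{q1,q2,q3}}
components per intersection:
  U1: {{q4},{q3,q4},{q4,q5},{q3,q4,q5}}
  U2: {{q3},{q5},{q1,q3},{q1,q5},{q2,q3},{q2,q5},{q3,q4},{q3,q5},{q4,q5},{q1,q2,q3},{q1,q2,q5},{q3,q4,q5}}
  U3: {{q3},{q1,q3},{q2,q3},{q3,q4},{q3,q5},{q1,q2,q3},{q3,q4,q5}}
  U4: {{q1},{q4},{q5},{q1,q2},{q1,q3},{q1,q5},{q2,q5},{q3,q4},{q3,q5},{q4,q5},{q1,q2,q3},{q1,q2,q5},{q3,q4,q5}}
  U5: {{q2},{q1,q2},{q2,q3},{q2,q5},{q1,q2,q3},{q1,q2,q5}}
  U12: {{q3,q4},{q4,q5},{q3,q4,q5}}
  U13: {{q3,q4},{q3,q4,q5}}
  U14: {{q4},{q3,q4},{q4,q5},{q3,q4,q5}}
  U23: {{q3},{q1,q3},{q2,q3},{q3,q4},{q3,q5},{q1,q2,q3},{q3,q4,q5}}
  U24: {{q5},{q1,q5},{q2,q5},{q3,q4},{q3,q5},{q4,q5},{q1,q2,q5},{q3,q4,q5}} {{q1,q3},{q1,q2,q3}}
  U25: {{q2,q3},{q1,q2,q3}} {{q2,q5},{q1,q2,q5}}
  U34: {{q1,q3},{q1,q2,q3}} {{q3,q4},{q3,q5},{q3,q4,q5}}
  U35: {{q2,q3},{q1,q2,q3}}
  U45: {{q1,q2},{q2,q5},{q1,q2,q3},{q1,q2,q5}}
  U123: {{q3,q4},{q3,q4,q5}}
  U124: {{q3,q4},{q4,q5},{q3,q4,q5}}
  U134: {{q3,q4},{q3,q4,q5}}
  U234: {{q1,q3},{q1,q2,q3}} {{q3,q4},{q3,q5},{q3,q4,q5}}
  U235: {{q2,q3},{q1,q2,q3}}
  U245: {{q2,q5},{q1,q2,q5}} {{q1,q2,q3}}
  U345: {{q1,q2,q3}}
  U1234: {{q3,q4},{q3,q4,q5}}
  U2345: {{q1,q2,q3}}
C dims 5,12,9,2; δ0: rk 4, SNF 1^4; δ1: rk 7, SNF 1^7; δ2: rk 2, SNF 1^2
Ȟ^0 = (5 − 4) − 0 = 1, so Ȟ^0 ≅ Z
Ȟ^1 = (12 − 7) − 4 = 1, so Ȟ^1 ≅ Z
Ȟ^2 = (9 − 2) − 7 = 0, so Ȟ^2 ≅ 0


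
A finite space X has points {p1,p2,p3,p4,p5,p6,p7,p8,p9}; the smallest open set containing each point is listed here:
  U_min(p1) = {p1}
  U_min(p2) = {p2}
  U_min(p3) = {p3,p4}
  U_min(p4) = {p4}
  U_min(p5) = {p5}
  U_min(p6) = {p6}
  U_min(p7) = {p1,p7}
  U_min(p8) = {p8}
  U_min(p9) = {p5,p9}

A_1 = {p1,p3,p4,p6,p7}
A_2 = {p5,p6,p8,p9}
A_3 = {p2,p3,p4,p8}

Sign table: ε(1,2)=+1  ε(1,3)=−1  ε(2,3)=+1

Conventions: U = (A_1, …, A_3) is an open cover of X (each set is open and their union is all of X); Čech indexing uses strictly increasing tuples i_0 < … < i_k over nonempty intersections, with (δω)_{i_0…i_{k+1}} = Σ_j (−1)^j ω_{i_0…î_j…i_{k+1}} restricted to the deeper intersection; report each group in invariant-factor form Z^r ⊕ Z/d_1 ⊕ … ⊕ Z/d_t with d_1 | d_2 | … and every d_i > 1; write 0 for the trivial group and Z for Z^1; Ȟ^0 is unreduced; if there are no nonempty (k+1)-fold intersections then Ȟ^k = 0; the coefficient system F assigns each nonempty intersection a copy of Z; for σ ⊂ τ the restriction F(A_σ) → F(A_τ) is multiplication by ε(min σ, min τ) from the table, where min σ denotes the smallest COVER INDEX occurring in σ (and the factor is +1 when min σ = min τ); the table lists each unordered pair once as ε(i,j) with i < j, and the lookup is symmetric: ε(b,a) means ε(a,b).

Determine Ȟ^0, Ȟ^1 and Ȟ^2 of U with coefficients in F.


Ȟ^0(U;F) ≅ 0; Ȟ^1(U;F) ≅ Z/2; Ȟ^2(U;F) ≅ 0

nonempty overlaps:
  A12={p6} A13={p3,p4} A23={p8}
C dims 3,3; δ0: rk 3, SNF 1^2·2
degree 0: 3−3−0 = 0 → Ȟ^0 ≅ 0
degree 1: 3−0−3 = 0 plus torsion [2] → Ȟ^1 ≅ Z/2
degree 2: 0−0−0 = 0 → Ȟ^2 ≅ 0


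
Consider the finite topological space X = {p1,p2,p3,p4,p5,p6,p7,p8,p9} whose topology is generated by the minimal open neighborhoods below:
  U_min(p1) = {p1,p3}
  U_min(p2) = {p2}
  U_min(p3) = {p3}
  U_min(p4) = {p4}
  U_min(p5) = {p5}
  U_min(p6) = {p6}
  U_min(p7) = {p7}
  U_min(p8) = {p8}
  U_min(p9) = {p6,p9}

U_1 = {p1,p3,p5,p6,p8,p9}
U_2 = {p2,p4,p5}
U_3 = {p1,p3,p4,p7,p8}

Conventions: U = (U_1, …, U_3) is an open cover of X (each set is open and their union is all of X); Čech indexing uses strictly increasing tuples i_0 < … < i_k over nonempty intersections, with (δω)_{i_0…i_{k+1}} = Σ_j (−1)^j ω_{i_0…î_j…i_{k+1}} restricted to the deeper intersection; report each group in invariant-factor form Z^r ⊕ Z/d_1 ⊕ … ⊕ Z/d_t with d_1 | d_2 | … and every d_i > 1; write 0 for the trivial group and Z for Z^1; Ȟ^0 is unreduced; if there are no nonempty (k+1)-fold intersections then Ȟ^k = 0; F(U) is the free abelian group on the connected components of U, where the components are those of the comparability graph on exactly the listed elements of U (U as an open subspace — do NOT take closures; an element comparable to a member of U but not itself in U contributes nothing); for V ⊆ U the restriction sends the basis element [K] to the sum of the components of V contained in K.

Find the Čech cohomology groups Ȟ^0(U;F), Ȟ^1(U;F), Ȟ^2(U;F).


nonempty overlaps:
  U12={p5} U13={p1,p3,p8} U23={p4}
components per intersection:
  U1: {p1,p3} {p5} {p6,p9} {p8}
  U2: {p2} {p4} {p5}
  U3: {p1,p3} {p4} {p7} {p8}
  U12: {p5}
  U13: {p1,p3} {p8}
  U23: {p4}
C dims 11,4; δ0: rk 4, SNF 1^4
degree 0: 11−4−0 = 7 → Ȟ^0 ≅ Z^7
degree 1: 4−0−4 = 0 → Ȟ^1 ≅ 0
degree 2: 0−0−0 = 0 → Ȟ^2 ≅ 0

Ȟ^0(U;F) ≅ Z^7, Ȟ^1(U;F) ≅ 0 and Ȟ^2(U;F) ≅ 0


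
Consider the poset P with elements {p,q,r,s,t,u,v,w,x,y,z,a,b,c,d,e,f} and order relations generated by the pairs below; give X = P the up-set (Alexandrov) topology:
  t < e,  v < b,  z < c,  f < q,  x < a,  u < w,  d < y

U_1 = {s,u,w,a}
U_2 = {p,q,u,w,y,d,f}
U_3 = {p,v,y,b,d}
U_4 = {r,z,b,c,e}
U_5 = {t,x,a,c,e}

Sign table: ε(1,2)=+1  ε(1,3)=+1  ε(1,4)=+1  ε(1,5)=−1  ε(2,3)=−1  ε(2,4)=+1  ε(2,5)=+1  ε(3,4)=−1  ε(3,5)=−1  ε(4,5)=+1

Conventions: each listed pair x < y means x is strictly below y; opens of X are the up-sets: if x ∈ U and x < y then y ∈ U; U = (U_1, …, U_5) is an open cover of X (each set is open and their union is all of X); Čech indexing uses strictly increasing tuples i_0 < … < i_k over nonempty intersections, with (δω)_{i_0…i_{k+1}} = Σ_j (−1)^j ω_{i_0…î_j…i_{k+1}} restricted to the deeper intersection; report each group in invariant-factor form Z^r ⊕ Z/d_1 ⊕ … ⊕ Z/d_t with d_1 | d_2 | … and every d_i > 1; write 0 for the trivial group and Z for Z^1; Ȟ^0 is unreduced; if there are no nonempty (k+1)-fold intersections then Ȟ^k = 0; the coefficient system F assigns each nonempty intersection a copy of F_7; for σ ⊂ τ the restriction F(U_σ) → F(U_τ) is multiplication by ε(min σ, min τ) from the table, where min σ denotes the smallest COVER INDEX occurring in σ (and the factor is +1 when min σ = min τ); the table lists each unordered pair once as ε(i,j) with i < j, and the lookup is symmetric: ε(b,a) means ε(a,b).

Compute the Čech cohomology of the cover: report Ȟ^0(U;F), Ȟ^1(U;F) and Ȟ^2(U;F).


Ȟ^0 = 0, Ȟ^1 = 0 and Ȟ^2 = 0

nonempty intersections:
  U12={u,w} U15={a} U23={p,y,d} U34={b} U45={c,e}
C dims 5,5; δ0: rk_F7 5
Ȟ^0: (5−5)−0=0 ⇒ 0
Ȟ^1: (5−0)−5=0 ⇒ 0
Ȟ^2: (0−0)−0=0 ⇒ 0


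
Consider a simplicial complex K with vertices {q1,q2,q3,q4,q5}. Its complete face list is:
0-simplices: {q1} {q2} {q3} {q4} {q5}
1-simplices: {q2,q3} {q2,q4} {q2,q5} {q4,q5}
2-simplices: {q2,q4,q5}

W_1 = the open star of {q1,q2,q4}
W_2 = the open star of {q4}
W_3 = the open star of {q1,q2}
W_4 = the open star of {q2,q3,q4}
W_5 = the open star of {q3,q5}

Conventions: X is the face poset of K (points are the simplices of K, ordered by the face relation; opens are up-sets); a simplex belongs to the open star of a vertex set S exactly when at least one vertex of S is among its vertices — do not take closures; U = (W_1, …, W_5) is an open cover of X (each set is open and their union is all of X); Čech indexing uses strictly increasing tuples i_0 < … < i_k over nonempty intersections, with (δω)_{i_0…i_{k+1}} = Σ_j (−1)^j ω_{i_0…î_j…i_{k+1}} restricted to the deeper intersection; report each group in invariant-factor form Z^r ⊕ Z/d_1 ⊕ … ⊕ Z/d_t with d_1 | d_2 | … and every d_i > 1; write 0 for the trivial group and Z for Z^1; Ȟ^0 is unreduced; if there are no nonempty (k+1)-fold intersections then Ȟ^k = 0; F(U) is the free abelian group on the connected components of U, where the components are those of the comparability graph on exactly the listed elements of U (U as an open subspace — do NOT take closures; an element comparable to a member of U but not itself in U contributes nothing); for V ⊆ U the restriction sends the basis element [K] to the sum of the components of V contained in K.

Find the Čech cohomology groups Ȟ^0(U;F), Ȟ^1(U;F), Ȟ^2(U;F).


Ȟ^0 = Z^2, Ȟ^1 = 0 and Ȟ^2 = 0

nerve simplices:
  W1={{q1},{q2},{q4},{q2,q3},{q2,q4},{q2,q5},{q4,q5},{q2,q4,q5}} W2={{q4},{q2,q4},{q4,q5},{q2,q4,q5}} W3={{q1},{q2},{q2,q3},{q2,q4},{q2,q5},{q2,q4,q5}} W4={{q2},{q3},{q4},{q2,q3},{q2,q4},{q2,q5},{q4,q5},{q2,q4,q5}} W5={{q3},{q5},{q2,q3},{q2,q5},{q4,q5},{q2,q4,q5}}
  W12={{q4},{q2,q4},{q4,q5},{q2,q4,q5}} W13={{q1},{q2},{q2,q3},{q2,q4},{q2,q5},{q2,q4,q5}} W14={{q2},{q4},{q2,q3},{q2,q4},{q2,q5},{q4,q5},{q2,q4,q5}} W15={{q2,q3},{q2,q5},{q4,q5},{q2,q4,q5}} W23={{q2,q4},{q2,q4,q5}} W24={{q4},{q2,q4},{q4,q5},{q2,q4,q5}} W25={{q4,q5},{q2,q4,q5}} W34={{q2},{q2,q3},{q2,q4},{q2,q5},{q2,q4,q5}} W35={{q2,q3},{q2,q5},{q2,q4,q5}} W45={{q3},{q2,q3},{q2,q5},{q4,q5},{q2,q4,q5}}
  W123={{q2,q4},{q2,q4,q5}} W124={{q4},{q2,q4},{q4,q5},{q2,q4,q5}} W125={{q4,q5},{q2,q4,q5}} W134={{q2},{q2,q3},{q2,q4},{q2,q5},{q2,q4,q5}} W135={{q2,q3},{q2,q5},{q2,q4,q5}} W145={{q2,q3},{q2,q5},{q4,q5},{q2,q4,q5}} W234={{q2,q4},{q2,q4,q5}} W235={{q2,q4,q5}} W245={{q4,q5},{q2,q4,q5}} W345={{q2,q3},{q2,q5},{q2,q4,q5}}
  W1234={{q2,q4},{q2,q4,q5}} W1235={{q2,q4,q5}} W1245={{q4,q5},{q2,q4,q5}} W1345={{q2,q3},{q2,q5},{q2,q4,q5}} W2345={{q2,q4,q5}}
  W12345={{q2,q4,q5}}
components per intersection:
  W1: {{q1}} {{q2},{q4},{q2,q3},{q2,q4},{q2,q5},{q4,q5},{q2,q4,q5}}
  W2: {{q4},{q2,q4},{q4,q5},{q2,q4,q5}}
  W3: {{q1}} {{q2},{q2,q3},{q2,q4},{q2,q5},{q2,q4,q5}}
  W4: {{q2},{q3},{q4},{q2,q3},{q2,q4},{q2,q5},{q4,q5},{q2,q4,q5}}
  W5: {{q3},{q2,q3}} {{q5},{q2,q5},{q4,q5},{q2,q4,q5}}
  W12: {{q4},{q2,q4},{q4,q5},{q2,q4,q5}}
  W13: {{q1}} {{q2},{q2,q3},{q2,q4},{q2,q5},{q2,q4,q5}}
  W14: {{q2},{q4},{q2,q3},{q2,q4},{q2,q5},{q4,q5},{q2,q4,q5}}
  W15: {{q2,q3}} {{q2,q5},{q4,q5},{q2,q4,q5}}
  W23: {{q2,q4},{q2,q4,q5}}
  W24: {{q4},{q2,q4},{q4,q5},{q2,q4,q5}}
  W25: {{q4,q5},{q2,q4,q5}}
  W34: {{q2},{q2,q3},{q2,q4},{q2,q5},{q2,q4,q5}}
  W35: {{q2,q3}} {{q2,q5},{q2,q4,q5}}
  W45: {{q3},{q2,q3}} {{q2,q5},{q4,q5},{q2,q4,q5}}
  W123: {{q2,q4},{q2,q4,q5}}
  W124: {{q4},{q2,q4},{q4,q5},{q2,q4,q5}}
  W125: {{q4,q5},{q2,q4,q5}}
  W134: {{q2},{q2,q3},{q2,q4},{q2,q5},{q2,q4,q5}}
  W135: {{q2,q3}} {{q2,q5},{q2,q4,q5}}
  W145: {{q2,q3}} {{q2,q5},{q4,q5},{q2,q4,q5}}
  W234: {{q2,q4},{q2,q4,q5}}
  W235: {{q2,q4,q5}}
  W245: {{q4,q5},{q2,q4,q5}}
  W345: {{q2,q3}} {{q2,q5},{q2,q4,q5}}
  W1234: {{q2,q4},{q2,q4,q5}}
  W1235: {{q2,q4,q5}}
  W1245: {{q4,q5},{q2,q4,q5}}
  W1345: {{q2,q3}} {{q2,q5},{q2,q4,q5}}
  W2345: {{q2,q4,q5}}
  W12345: {{q2,q4,q5}}
C dims 8,14,13,6; δ0: rk 6, SNF 1^6; δ1: rk 8, SNF 1^8; δ2: rk 5, SNF 1^5
degree 0: 8−6−0 = 2 → Ȟ^0 ≅ Z^2
degree 1: 14−8−6 = 0 → Ȟ^1 ≅ 0
degree 2: 13−5−8 = 0 → Ȟ^2 ≅ 0
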